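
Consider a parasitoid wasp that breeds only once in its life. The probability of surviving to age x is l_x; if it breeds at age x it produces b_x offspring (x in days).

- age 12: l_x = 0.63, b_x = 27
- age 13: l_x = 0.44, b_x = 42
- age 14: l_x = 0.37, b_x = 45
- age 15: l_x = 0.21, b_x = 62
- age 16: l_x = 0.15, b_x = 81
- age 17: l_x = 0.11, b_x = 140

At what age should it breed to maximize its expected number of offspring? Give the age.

13

Expected offspring if breeding at age x = l_x × b_x:
  age 12: 0.63 × 27 = 17.010
  age 13: 0.44 × 42 = 18.480
  age 14: 0.37 × 45 = 16.650
  age 15: 0.21 × 62 = 13.020
  age 16: 0.15 × 81 = 12.150
  age 17: 0.11 × 140 = 15.400
Maximum at age 13 (18.480).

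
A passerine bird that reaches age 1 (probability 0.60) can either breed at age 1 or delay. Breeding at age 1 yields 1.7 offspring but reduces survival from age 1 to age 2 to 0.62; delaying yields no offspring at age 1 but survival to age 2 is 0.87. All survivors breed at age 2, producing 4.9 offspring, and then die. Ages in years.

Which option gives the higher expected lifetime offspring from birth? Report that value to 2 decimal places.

2.84

breed at age 1: R₀ = 0.60 × (1.7 + 0.62 × 4.9) = 0.60 × 4.7380 = 2.8428
delay to age 2: R₀ = 0.60 × (0.87 × 4.9) = 0.60 × 4.2630 = 2.5578
Higher: breed at age 1 (2.8428).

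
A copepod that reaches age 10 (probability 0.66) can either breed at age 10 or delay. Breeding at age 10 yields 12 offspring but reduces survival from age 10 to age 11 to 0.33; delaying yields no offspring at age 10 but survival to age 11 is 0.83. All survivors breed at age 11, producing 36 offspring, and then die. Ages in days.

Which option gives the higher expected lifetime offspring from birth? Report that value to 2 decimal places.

breed at age 10: R₀ = 0.66 × (12 + 0.33 × 36) = 0.66 × 23.8800 = 15.7608
delay to age 11: R₀ = 0.66 × (0.83 × 36) = 0.66 × 29.8800 = 19.7208
Higher: delay to age 11 (19.7208).

19.72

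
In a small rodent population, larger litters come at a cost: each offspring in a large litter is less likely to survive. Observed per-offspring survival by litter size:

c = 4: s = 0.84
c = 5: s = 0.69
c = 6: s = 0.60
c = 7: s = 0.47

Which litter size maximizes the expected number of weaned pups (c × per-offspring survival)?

Expected weaned pups = c × s(c):
  c=4: 4 × 0.84 = 3.360
  c=5: 5 × 0.69 = 3.450
  c=6: 6 × 0.60 = 3.600
  c=7: 7 × 0.47 = 3.290
Maximum at c = 6 (3.600 weaned pups).

6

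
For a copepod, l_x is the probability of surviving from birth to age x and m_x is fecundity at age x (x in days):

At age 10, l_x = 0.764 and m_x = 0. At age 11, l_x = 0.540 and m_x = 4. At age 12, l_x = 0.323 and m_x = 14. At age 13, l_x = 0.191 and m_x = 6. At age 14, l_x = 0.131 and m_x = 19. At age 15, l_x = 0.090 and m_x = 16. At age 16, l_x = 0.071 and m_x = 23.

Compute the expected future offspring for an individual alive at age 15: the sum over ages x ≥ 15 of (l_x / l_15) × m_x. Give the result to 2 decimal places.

l_15 = 0.090. Conditional survival from age 15 to x is l_x / l_15.
  x=15: (0.090/0.090) × 16 = 16.0000
  x=16: (0.071/0.090) × 23 = 18.1444
Sum = 16.0000 + 18.1444 = 34.1444

34.14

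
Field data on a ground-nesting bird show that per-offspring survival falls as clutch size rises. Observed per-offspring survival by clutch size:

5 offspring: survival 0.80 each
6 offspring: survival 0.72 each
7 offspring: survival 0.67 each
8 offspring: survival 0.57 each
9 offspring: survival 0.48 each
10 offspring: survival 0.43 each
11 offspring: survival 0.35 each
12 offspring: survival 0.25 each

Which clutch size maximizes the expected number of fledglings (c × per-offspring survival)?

7

Expected fledglings = c × s(c):
  c=5: 5 × 0.80 = 4.000
  c=6: 6 × 0.72 = 4.320
  c=7: 7 × 0.67 = 4.690
  c=8: 8 × 0.57 = 4.560
  c=9: 9 × 0.48 = 4.320
  c=10: 10 × 0.43 = 4.300
  c=11: 11 × 0.35 = 3.850
  c=12: 12 × 0.25 = 3.000
Maximum at c = 7 (4.690 fledglings).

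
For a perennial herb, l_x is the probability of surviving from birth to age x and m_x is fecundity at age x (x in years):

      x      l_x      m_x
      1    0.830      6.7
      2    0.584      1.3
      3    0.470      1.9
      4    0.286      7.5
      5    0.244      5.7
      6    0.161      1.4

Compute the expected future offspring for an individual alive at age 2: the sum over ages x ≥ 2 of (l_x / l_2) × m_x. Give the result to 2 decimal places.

9.27

l_2 = 0.584. Conditional survival from age 2 to x is l_x / l_2.
  x=2: (0.584/0.584) × 1.3 = 1.3000
  x=3: (0.470/0.584) × 1.9 = 1.5291
  x=4: (0.286/0.584) × 7.5 = 3.6729
  x=5: (0.244/0.584) × 5.7 = 2.3815
  x=6: (0.161/0.584) × 1.4 = 0.3860
Sum = 1.3000 + 1.5291 + 3.6729 + 2.3815 + 0.3860 = 9.2695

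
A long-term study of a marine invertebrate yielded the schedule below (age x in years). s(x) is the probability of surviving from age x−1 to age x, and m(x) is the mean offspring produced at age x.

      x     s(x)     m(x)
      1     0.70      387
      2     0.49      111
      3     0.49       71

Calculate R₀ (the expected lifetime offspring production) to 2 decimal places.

Survivorship from birth: l_x = s_1·s_2·…·s_x.
  l_1 = 0.70000
  l_2 = 0.34300
  l_3 = 0.16807
R₀ = Σ l_x m(x):
  age 1: 0.70000 × 387 = 270.9000
  age 2: 0.34300 × 111 = 38.0730
  age 3: 0.16807 × 71 = 11.9330
R₀ = 270.9000 + 38.0730 + 11.9330 = 320.9060

320.91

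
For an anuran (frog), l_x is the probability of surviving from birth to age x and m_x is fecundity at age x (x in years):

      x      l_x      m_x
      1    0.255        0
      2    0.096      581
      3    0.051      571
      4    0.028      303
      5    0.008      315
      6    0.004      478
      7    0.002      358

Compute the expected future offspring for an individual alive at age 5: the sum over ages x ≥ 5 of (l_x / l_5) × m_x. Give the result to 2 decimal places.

l_5 = 0.008. Conditional survival from age 5 to x is l_x / l_5.
  x=5: (0.008/0.008) × 315 = 315.0000
  x=6: (0.004/0.008) × 478 = 239.0000
  x=7: (0.002/0.008) × 358 = 89.5000
Sum = 315.0000 + 239.0000 + 89.5000 = 643.5000

643.50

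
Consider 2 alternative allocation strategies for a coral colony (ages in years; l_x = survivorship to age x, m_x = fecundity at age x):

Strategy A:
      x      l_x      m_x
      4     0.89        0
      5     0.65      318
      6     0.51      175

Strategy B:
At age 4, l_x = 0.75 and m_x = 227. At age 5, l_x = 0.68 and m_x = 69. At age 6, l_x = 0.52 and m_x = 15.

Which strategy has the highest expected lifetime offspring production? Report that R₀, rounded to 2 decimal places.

Strategy A: R₀ = 0.89×0 + 0.65×318 + 0.51×175 = 295.9500
Strategy B: R₀ = 0.75×227 + 0.68×69 + 0.52×15 = 224.9700
Highest R₀: strategy A with 295.9500.

295.95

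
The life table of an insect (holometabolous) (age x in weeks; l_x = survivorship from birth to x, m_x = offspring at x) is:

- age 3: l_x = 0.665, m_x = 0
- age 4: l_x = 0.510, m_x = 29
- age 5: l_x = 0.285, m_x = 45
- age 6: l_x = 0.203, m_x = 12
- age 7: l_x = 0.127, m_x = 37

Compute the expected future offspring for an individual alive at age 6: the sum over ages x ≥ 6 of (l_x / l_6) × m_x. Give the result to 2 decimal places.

35.15

l_6 = 0.203. Conditional survival from age 6 to x is l_x / l_6.
  x=6: (0.203/0.203) × 12 = 12.0000
  x=7: (0.127/0.203) × 37 = 23.1478
Sum = 12.0000 + 23.1478 = 35.1478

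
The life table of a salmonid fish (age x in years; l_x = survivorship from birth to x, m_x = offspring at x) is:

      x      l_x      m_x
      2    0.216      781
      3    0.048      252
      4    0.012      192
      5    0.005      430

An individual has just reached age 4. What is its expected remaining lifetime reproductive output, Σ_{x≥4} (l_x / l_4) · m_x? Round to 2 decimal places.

371.17

l_4 = 0.012. Conditional survival from age 4 to x is l_x / l_4.
  x=4: (0.012/0.012) × 192 = 192.0000
  x=5: (0.005/0.012) × 430 = 179.1667
Sum = 192.0000 + 179.1667 = 371.1667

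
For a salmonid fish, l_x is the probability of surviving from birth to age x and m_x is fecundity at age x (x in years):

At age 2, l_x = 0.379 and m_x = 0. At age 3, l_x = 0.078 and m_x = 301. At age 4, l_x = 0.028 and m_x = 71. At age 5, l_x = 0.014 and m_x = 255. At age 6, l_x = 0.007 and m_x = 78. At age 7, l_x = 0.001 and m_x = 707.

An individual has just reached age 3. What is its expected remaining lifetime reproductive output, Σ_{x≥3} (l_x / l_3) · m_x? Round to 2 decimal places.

l_3 = 0.078. Conditional survival from age 3 to x is l_x / l_3.
  x=3: (0.078/0.078) × 301 = 301.0000
  x=4: (0.028/0.078) × 71 = 25.4872
  x=5: (0.014/0.078) × 255 = 45.7692
  x=6: (0.007/0.078) × 78 = 7.0000
  x=7: (0.001/0.078) × 707 = 9.0641
Sum = 301.0000 + 25.4872 + 45.7692 + 7.0000 + 9.0641 = 388.3205

388.32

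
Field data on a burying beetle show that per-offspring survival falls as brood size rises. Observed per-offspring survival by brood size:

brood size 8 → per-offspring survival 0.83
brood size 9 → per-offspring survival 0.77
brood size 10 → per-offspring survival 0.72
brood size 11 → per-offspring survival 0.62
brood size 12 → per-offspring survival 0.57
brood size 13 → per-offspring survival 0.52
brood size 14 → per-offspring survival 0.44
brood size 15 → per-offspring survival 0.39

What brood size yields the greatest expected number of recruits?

Expected recruits = c × s(c):
  c=8: 8 × 0.83 = 6.640
  c=9: 9 × 0.77 = 6.930
  c=10: 10 × 0.72 = 7.200
  c=11: 11 × 0.62 = 6.820
  c=12: 12 × 0.57 = 6.840
  c=13: 13 × 0.52 = 6.760
  c=14: 14 × 0.44 = 6.160
  c=15: 15 × 0.39 = 5.850
Maximum at c = 10 (7.200 recruits).

10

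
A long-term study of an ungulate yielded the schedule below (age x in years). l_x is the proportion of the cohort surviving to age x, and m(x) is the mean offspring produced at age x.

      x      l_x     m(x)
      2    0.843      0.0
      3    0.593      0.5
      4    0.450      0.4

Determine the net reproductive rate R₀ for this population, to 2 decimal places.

0.48

R₀ = Σ l_x m(x):
  age 2: 0.843 × 0.0 = 0.0000
  age 3: 0.593 × 0.5 = 0.2965
  age 4: 0.450 × 0.4 = 0.1800
R₀ = 0.0000 + 0.2965 + 0.1800 = 0.4765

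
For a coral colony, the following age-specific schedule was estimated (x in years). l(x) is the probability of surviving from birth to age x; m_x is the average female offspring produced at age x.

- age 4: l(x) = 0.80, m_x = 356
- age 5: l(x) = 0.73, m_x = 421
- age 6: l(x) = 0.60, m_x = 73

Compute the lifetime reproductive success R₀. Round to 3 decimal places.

R₀ = Σ l(x) m_x:
  age 4: 0.80 × 356 = 284.8000
  age 5: 0.73 × 421 = 307.3300
  age 6: 0.60 × 73 = 43.8000
R₀ = 284.8000 + 307.3300 + 43.8000 = 635.9300

635.930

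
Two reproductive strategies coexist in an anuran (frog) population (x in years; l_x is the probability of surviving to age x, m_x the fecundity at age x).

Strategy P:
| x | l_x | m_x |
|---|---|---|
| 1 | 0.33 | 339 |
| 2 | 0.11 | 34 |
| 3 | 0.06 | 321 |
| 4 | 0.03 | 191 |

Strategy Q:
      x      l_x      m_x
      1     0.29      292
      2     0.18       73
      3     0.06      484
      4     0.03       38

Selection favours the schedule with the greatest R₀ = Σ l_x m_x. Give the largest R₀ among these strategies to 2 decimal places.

Strategy P: R₀ = 0.33×339 + 0.11×34 + 0.06×321 + 0.03×191 = 140.6000
Strategy Q: R₀ = 0.29×292 + 0.18×73 + 0.06×484 + 0.03×38 = 128.0000
Highest R₀: strategy P with 140.6000.

140.60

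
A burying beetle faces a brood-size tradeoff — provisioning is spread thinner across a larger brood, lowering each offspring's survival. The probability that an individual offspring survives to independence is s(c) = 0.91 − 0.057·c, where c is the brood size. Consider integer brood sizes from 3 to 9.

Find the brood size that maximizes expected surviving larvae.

8

Expected surviving larvae = c × s(c):
  c=3: 3 × 0.739 = 2.217
  c=4: 4 × 0.682 = 2.728
  c=5: 5 × 0.625 = 3.125
  c=6: 6 × 0.568 = 3.408
  c=7: 7 × 0.511 = 3.577
  c=8: 8 × 0.454 = 3.632
  c=9: 9 × 0.397 = 3.573
Maximum at c = 8 (3.632 surviving larvae).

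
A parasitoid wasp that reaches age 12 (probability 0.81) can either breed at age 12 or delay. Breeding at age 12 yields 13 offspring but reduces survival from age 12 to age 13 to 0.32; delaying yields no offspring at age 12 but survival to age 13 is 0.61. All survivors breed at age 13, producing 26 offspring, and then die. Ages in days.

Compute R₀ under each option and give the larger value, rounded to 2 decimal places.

17.27

breed at age 12: R₀ = 0.81 × (13 + 0.32 × 26) = 0.81 × 21.3200 = 17.2692
delay to age 13: R₀ = 0.81 × (0.61 × 26) = 0.81 × 15.8600 = 12.8466
Higher: breed at age 12 (17.2692).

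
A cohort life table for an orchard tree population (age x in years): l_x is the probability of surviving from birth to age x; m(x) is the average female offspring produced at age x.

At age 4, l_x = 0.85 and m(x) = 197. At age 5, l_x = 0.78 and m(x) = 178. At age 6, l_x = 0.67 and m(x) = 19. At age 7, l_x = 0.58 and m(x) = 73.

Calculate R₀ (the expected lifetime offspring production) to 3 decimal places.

361.360

R₀ = Σ l_x m(x):
  age 4: 0.85 × 197 = 167.4500
  age 5: 0.78 × 178 = 138.8400
  age 6: 0.67 × 19 = 12.7300
  age 7: 0.58 × 73 = 42.3400
R₀ = 167.4500 + 138.8400 + 12.7300 + 42.3400 = 361.3600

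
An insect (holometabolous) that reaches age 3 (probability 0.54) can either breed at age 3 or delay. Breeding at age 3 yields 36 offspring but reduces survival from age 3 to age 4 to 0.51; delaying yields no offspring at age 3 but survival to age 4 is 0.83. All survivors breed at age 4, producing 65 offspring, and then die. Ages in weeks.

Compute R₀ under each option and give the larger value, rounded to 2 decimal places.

breed at age 3: R₀ = 0.54 × (36 + 0.51 × 65) = 0.54 × 69.1500 = 37.3410
delay to age 4: R₀ = 0.54 × (0.83 × 65) = 0.54 × 53.9500 = 29.1330
Higher: breed at age 3 (37.3410).

37.34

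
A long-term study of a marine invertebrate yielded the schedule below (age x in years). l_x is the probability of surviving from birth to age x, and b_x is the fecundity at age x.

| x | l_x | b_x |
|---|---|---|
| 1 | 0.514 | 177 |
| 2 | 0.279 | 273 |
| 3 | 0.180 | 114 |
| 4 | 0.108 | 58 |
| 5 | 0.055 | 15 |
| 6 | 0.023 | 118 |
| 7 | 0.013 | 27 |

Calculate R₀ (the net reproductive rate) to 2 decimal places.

197.82

R₀ = Σ l_x b_x:
  age 1: 0.514 × 177 = 90.9780
  age 2: 0.279 × 273 = 76.1670
  age 3: 0.180 × 114 = 20.5200
  age 4: 0.108 × 58 = 6.2640
  age 5: 0.055 × 15 = 0.8250
  age 6: 0.023 × 118 = 2.7140
  age 7: 0.013 × 27 = 0.3510
R₀ = 90.9780 + 76.1670 + 20.5200 + 6.2640 + 0.8250 + 2.7140 + 0.3510 = 197.8190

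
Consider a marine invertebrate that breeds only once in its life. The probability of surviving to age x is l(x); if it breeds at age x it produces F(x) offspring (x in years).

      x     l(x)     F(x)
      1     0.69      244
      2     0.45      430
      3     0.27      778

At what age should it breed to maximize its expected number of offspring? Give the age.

3

Expected offspring if breeding at age x = l(x) × F(x):
  age 1: 0.69 × 244 = 168.360
  age 2: 0.45 × 430 = 193.500
  age 3: 0.27 × 778 = 210.060
Maximum at age 3 (210.060).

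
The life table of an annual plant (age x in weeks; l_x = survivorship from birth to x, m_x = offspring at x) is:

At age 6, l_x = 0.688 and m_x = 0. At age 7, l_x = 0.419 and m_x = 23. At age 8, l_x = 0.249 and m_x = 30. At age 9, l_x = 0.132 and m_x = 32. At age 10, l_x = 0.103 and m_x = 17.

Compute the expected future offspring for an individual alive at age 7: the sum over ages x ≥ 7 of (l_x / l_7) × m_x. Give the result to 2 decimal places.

55.09

l_7 = 0.419. Conditional survival from age 7 to x is l_x / l_7.
  x=7: (0.419/0.419) × 23 = 23.0000
  x=8: (0.249/0.419) × 30 = 17.8282
  x=9: (0.132/0.419) × 32 = 10.0811
  x=10: (0.103/0.419) × 17 = 4.1790
Sum = 23.0000 + 17.8282 + 10.0811 + 4.1790 = 55.0883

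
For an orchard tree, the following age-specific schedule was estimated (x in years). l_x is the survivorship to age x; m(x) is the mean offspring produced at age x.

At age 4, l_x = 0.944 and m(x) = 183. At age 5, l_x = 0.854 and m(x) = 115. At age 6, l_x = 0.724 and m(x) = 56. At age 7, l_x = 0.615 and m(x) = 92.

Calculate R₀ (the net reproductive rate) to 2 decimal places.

R₀ = Σ l_x m(x):
  age 4: 0.944 × 183 = 172.7520
  age 5: 0.854 × 115 = 98.2100
  age 6: 0.724 × 56 = 40.5440
  age 7: 0.615 × 92 = 56.5800
R₀ = 172.7520 + 98.2100 + 40.5440 + 56.5800 = 368.0860

368.09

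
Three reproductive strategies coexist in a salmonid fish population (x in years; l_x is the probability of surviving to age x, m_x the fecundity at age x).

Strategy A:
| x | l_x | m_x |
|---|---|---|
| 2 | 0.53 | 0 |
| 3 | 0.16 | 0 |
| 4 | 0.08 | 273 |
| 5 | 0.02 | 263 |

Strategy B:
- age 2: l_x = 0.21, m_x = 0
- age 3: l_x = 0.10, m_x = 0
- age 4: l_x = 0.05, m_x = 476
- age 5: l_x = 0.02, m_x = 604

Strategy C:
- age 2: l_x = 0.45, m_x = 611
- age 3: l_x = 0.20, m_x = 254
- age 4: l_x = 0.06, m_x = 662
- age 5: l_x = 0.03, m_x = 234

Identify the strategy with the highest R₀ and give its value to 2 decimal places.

372.49

Strategy A: R₀ = 0.53×0 + 0.16×0 + 0.08×273 + 0.02×263 = 27.1000
Strategy B: R₀ = 0.21×0 + 0.10×0 + 0.05×476 + 0.02×604 = 35.8800
Strategy C: R₀ = 0.45×611 + 0.20×254 + 0.06×662 + 0.03×234 = 372.4900
Highest R₀: strategy C with 372.4900.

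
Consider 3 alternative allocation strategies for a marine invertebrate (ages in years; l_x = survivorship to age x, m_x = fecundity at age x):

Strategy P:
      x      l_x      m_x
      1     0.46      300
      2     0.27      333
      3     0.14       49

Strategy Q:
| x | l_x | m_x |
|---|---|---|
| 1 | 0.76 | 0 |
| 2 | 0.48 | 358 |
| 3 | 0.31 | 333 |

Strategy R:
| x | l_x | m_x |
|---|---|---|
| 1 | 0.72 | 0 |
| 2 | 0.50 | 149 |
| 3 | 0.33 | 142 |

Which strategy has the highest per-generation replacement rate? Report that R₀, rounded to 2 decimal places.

275.07

Strategy P: R₀ = 0.46×300 + 0.27×333 + 0.14×49 = 234.7700
Strategy Q: R₀ = 0.76×0 + 0.48×358 + 0.31×333 = 275.0700
Strategy R: R₀ = 0.72×0 + 0.50×149 + 0.33×142 = 121.3600
Highest R₀: strategy Q with 275.0700.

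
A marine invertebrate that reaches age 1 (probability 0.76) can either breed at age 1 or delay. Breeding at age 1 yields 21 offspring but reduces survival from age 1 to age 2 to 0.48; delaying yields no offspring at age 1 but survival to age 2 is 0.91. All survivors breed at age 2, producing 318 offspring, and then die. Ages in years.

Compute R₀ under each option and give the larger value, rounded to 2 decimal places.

219.93

breed at age 1: R₀ = 0.76 × (21 + 0.48 × 318) = 0.76 × 173.6400 = 131.9664
delay to age 2: R₀ = 0.76 × (0.91 × 318) = 0.76 × 289.3800 = 219.9288
Higher: delay to age 2 (219.9288).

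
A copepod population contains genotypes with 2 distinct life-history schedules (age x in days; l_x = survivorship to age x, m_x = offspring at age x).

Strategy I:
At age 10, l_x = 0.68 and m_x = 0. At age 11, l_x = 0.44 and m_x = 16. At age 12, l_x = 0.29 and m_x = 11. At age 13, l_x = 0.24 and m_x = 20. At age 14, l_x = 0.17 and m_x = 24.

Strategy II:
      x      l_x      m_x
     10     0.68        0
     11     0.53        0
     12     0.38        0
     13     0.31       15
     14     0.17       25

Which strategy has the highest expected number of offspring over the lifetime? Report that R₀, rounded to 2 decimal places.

19.11

Strategy I: R₀ = 0.68×0 + 0.44×16 + 0.29×11 + 0.24×20 + 0.17×24 = 19.1100
Strategy II: R₀ = 0.68×0 + 0.53×0 + 0.38×0 + 0.31×15 + 0.17×25 = 8.9000
Highest R₀: strategy I with 19.1100.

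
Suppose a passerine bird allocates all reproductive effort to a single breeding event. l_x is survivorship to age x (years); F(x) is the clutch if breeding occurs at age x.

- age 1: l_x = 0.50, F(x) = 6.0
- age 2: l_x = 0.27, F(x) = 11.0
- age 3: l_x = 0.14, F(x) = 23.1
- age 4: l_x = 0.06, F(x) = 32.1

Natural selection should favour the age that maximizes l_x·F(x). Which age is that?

3

Expected offspring if breeding at age x = l_x × F(x):
  age 1: 0.50 × 6.0 = 3.000
  age 2: 0.27 × 11.0 = 2.970
  age 3: 0.14 × 23.1 = 3.234
  age 4: 0.06 × 32.1 = 1.926
Maximum at age 3 (3.234).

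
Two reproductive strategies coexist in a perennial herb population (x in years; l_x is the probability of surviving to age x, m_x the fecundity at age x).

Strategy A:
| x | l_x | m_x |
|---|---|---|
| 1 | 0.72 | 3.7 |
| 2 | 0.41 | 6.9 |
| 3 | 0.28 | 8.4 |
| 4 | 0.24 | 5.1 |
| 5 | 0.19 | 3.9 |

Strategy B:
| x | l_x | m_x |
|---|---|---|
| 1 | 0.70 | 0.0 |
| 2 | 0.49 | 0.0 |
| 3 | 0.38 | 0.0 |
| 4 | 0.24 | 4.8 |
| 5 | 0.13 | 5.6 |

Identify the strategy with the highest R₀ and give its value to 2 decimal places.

9.81

Strategy A: R₀ = 0.72×3.7 + 0.41×6.9 + 0.28×8.4 + 0.24×5.1 + 0.19×3.9 = 9.8100
Strategy B: R₀ = 0.70×0.0 + 0.49×0.0 + 0.38×0.0 + 0.24×4.8 + 0.13×5.6 = 1.8800
Highest R₀: strategy A with 9.8100.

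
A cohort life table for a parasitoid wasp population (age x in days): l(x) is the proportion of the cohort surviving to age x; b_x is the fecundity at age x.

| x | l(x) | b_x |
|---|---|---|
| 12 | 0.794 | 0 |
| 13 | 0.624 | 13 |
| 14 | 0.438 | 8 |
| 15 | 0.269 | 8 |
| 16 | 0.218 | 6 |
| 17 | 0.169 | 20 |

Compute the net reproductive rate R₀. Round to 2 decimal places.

R₀ = Σ l(x) b_x:
  age 12: 0.794 × 0 = 0.0000
  age 13: 0.624 × 13 = 8.1120
  age 14: 0.438 × 8 = 3.5040
  age 15: 0.269 × 8 = 2.1520
  age 16: 0.218 × 6 = 1.3080
  age 17: 0.169 × 20 = 3.3800
R₀ = 0.0000 + 8.1120 + 3.5040 + 2.1520 + 1.3080 + 3.3800 = 18.4560

18.46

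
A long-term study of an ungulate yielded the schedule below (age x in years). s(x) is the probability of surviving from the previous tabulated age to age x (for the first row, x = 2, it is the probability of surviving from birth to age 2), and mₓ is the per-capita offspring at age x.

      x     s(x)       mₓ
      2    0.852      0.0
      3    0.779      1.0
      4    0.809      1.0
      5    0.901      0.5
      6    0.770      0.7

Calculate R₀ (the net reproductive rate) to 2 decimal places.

Survivorship from birth: l_x = s_2·s_3·…·s_x.
  l_2 = 0.85200
  l_3 = 0.66371
  l_4 = 0.53694
  l_5 = 0.48378
  l_6 = 0.37251
R₀ = Σ l_x mₓ:
  age 2: 0.85200 × 0.0 = 0.0000
  age 3: 0.66371 × 1.0 = 0.6637
  age 4: 0.53694 × 1.0 = 0.5369
  age 5: 0.48378 × 0.5 = 0.2419
  age 6: 0.37251 × 0.7 = 0.2608
R₀ = 0.0000 + 0.6637 + 0.5369 + 0.2419 + 0.2608 = 1.7033

1.70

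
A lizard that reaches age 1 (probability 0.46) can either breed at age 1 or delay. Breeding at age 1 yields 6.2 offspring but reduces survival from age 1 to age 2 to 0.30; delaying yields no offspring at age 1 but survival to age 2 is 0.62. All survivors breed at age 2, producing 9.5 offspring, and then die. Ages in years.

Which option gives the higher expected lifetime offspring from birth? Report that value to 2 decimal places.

breed at age 1: R₀ = 0.46 × (6.2 + 0.30 × 9.5) = 0.46 × 9.0500 = 4.1630
delay to age 2: R₀ = 0.46 × (0.62 × 9.5) = 0.46 × 5.8900 = 2.7094
Higher: breed at age 1 (4.1630).

4.16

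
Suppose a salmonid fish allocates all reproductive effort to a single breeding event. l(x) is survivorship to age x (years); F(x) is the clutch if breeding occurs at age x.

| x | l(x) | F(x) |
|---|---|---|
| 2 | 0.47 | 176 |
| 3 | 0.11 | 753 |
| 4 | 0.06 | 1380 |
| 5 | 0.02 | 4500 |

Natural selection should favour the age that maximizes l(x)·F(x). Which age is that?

Expected offspring if breeding at age x = l(x) × F(x):
  age 2: 0.47 × 176 = 82.720
  age 3: 0.11 × 753 = 82.830
  age 4: 0.06 × 1380 = 82.800
  age 5: 0.02 × 4500 = 90.000
Maximum at age 5 (90.000).

5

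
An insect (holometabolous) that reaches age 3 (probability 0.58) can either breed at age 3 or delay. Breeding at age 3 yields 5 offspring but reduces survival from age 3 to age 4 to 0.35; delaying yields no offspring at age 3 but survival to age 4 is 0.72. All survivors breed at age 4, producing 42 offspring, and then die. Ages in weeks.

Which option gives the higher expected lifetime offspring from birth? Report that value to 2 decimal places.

17.54

breed at age 3: R₀ = 0.58 × (5 + 0.35 × 42) = 0.58 × 19.7000 = 11.4260
delay to age 4: R₀ = 0.58 × (0.72 × 42) = 0.58 × 30.2400 = 17.5392
Higher: delay to age 4 (17.5392).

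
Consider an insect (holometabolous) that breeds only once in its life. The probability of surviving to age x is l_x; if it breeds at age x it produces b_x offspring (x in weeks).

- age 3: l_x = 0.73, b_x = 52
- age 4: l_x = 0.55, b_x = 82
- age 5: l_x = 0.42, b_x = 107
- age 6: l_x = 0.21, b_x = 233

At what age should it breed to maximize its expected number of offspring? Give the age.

Expected offspring if breeding at age x = l_x × b_x:
  age 3: 0.73 × 52 = 37.960
  age 4: 0.55 × 82 = 45.100
  age 5: 0.42 × 107 = 44.940
  age 6: 0.21 × 233 = 48.930
Maximum at age 6 (48.930).

6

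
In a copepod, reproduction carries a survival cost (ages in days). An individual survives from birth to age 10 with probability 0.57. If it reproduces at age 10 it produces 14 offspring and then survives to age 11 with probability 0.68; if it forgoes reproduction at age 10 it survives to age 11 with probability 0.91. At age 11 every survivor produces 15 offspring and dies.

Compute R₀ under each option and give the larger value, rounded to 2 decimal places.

breed at age 10: R₀ = 0.57 × (14 + 0.68 × 15) = 0.57 × 24.2000 = 13.7940
delay to age 11: R₀ = 0.57 × (0.91 × 15) = 0.57 × 13.6500 = 7.7805
Higher: breed at age 10 (13.7940).

13.79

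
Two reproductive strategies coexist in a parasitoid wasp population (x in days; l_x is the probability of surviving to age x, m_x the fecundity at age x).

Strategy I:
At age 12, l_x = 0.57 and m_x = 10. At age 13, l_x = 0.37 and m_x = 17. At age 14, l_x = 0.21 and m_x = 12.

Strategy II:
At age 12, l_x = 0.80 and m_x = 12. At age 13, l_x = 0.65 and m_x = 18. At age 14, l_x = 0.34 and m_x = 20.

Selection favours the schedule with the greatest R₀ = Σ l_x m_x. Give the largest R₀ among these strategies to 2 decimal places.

28.10

Strategy I: R₀ = 0.57×10 + 0.37×17 + 0.21×12 = 14.5100
Strategy II: R₀ = 0.80×12 + 0.65×18 + 0.34×20 = 28.1000
Highest R₀: strategy II with 28.1000.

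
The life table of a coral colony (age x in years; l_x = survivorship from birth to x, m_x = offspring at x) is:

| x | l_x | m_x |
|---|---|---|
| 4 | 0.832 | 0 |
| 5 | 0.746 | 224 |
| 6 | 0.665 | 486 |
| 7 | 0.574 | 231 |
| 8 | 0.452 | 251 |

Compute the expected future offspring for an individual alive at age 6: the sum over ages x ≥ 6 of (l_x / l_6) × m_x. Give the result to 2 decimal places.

855.99

l_6 = 0.665. Conditional survival from age 6 to x is l_x / l_6.
  x=6: (0.665/0.665) × 486 = 486.0000
  x=7: (0.574/0.665) × 231 = 199.3895
  x=8: (0.452/0.665) × 251 = 170.6045
Sum = 486.0000 + 199.3895 + 170.6045 = 855.9940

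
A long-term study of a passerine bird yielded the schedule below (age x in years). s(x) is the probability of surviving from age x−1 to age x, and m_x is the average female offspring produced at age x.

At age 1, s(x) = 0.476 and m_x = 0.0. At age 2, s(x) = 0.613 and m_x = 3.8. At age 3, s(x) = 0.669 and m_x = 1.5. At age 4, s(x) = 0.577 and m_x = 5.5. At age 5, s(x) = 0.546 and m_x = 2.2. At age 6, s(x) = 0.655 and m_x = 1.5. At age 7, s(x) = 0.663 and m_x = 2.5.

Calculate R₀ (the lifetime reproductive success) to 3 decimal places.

2.284

Survivorship from birth: l_x = s_1·s_2·…·s_x.
  l_1 = 0.47600
  l_2 = 0.29179
  l_3 = 0.19521
  l_4 = 0.11263
  l_5 = 0.06150
  l_6 = 0.04028
  l_7 = 0.02671
R₀ = Σ l_x m_x:
  age 1: 0.47600 × 0.0 = 0.0000
  age 2: 0.29179 × 3.8 = 1.1088
  age 3: 0.19521 × 1.5 = 0.2928
  age 4: 0.11263 × 5.5 = 0.6195
  age 5: 0.06150 × 2.2 = 0.1353
  age 6: 0.04028 × 1.5 = 0.0604
  age 7: 0.02671 × 2.5 = 0.0668
R₀ = 0.0000 + 1.1088 + 0.2928 + 0.6195 + 0.1353 + 0.0604 + 0.0668 = 2.2836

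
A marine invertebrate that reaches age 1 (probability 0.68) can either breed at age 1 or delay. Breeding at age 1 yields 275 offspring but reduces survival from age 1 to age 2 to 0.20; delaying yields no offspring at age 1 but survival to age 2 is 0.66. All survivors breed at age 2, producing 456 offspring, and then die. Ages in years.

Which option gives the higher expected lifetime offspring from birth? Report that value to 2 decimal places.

breed at age 1: R₀ = 0.68 × (275 + 0.20 × 456) = 0.68 × 366.2000 = 249.0160
delay to age 2: R₀ = 0.68 × (0.66 × 456) = 0.68 × 300.9600 = 204.6528
Higher: breed at age 1 (249.0160).

249.02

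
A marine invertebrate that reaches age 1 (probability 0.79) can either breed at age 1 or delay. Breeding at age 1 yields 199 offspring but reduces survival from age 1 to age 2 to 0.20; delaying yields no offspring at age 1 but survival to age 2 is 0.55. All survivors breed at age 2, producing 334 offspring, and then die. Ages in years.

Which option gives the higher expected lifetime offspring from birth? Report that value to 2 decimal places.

209.98

breed at age 1: R₀ = 0.79 × (199 + 0.20 × 334) = 0.79 × 265.8000 = 209.9820
delay to age 2: R₀ = 0.79 × (0.55 × 334) = 0.79 × 183.7000 = 145.1230
Higher: breed at age 1 (209.9820).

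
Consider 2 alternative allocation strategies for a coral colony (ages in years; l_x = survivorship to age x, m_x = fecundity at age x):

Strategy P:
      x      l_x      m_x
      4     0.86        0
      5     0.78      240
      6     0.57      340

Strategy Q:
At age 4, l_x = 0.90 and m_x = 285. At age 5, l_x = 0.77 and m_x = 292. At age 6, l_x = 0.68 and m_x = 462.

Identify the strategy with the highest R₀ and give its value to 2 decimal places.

795.50

Strategy P: R₀ = 0.86×0 + 0.78×240 + 0.57×340 = 381.0000
Strategy Q: R₀ = 0.90×285 + 0.77×292 + 0.68×462 = 795.5000
Highest R₀: strategy Q with 795.5000.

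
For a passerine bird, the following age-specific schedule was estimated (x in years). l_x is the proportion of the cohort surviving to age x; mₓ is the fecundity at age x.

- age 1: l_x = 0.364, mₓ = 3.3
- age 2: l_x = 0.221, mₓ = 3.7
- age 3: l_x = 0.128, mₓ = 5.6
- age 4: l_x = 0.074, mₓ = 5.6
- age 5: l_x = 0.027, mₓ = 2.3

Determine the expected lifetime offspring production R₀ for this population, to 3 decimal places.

R₀ = Σ l_x mₓ:
  age 1: 0.364 × 3.3 = 1.2012
  age 2: 0.221 × 3.7 = 0.8177
  age 3: 0.128 × 5.6 = 0.7168
  age 4: 0.074 × 5.6 = 0.4144
  age 5: 0.027 × 2.3 = 0.0621
R₀ = 1.2012 + 0.8177 + 0.7168 + 0.4144 + 0.0621 = 3.2122

3.212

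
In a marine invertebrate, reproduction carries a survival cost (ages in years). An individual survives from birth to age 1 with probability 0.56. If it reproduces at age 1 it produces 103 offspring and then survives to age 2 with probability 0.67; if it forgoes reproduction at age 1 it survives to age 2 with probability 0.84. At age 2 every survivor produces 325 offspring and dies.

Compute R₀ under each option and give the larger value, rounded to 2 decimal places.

179.62

breed at age 1: R₀ = 0.56 × (103 + 0.67 × 325) = 0.56 × 320.7500 = 179.6200
delay to age 2: R₀ = 0.56 × (0.84 × 325) = 0.56 × 273.0000 = 152.8800
Higher: breed at age 1 (179.6200).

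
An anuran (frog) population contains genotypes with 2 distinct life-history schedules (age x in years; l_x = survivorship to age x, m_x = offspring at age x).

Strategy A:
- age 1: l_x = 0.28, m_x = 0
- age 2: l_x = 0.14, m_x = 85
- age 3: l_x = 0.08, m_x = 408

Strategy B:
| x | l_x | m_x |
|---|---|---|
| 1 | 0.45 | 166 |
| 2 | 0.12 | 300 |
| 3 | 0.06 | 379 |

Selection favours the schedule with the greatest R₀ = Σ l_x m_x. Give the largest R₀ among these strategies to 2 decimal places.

Strategy A: R₀ = 0.28×0 + 0.14×85 + 0.08×408 = 44.5400
Strategy B: R₀ = 0.45×166 + 0.12×300 + 0.06×379 = 133.4400
Highest R₀: strategy B with 133.4400.

133.44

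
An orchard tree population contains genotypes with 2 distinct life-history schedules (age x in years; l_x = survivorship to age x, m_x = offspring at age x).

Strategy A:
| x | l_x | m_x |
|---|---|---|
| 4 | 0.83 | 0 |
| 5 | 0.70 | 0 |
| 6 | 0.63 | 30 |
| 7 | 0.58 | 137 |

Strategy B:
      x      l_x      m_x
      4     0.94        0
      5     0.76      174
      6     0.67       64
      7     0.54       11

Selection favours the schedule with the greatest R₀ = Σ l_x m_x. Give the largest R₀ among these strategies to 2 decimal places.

181.06

Strategy A: R₀ = 0.83×0 + 0.70×0 + 0.63×30 + 0.58×137 = 98.3600
Strategy B: R₀ = 0.94×0 + 0.76×174 + 0.67×64 + 0.54×11 = 181.0600
Highest R₀: strategy B with 181.0600.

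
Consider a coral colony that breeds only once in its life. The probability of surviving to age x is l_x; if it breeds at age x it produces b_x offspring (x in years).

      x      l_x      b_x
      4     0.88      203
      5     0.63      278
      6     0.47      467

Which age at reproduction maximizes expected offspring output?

Expected offspring if breeding at age x = l_x × b_x:
  age 4: 0.88 × 203 = 178.640
  age 5: 0.63 × 278 = 175.140
  age 6: 0.47 × 467 = 219.490
Maximum at age 6 (219.490).

6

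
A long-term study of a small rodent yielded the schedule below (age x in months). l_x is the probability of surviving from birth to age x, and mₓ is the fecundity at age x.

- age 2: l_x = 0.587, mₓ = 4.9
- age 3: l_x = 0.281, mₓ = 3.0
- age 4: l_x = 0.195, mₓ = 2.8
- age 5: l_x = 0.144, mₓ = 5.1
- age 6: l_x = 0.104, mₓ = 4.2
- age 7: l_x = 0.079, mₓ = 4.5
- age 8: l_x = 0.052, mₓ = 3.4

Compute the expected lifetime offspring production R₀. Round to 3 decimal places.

R₀ = Σ l_x mₓ:
  age 2: 0.587 × 4.9 = 2.8763
  age 3: 0.281 × 3.0 = 0.8430
  age 4: 0.195 × 2.8 = 0.5460
  age 5: 0.144 × 5.1 = 0.7344
  age 6: 0.104 × 4.2 = 0.4368
  age 7: 0.079 × 4.5 = 0.3555
  age 8: 0.052 × 3.4 = 0.1768
R₀ = 2.8763 + 0.8430 + 0.5460 + 0.7344 + 0.4368 + 0.3555 + 0.1768 = 5.9688

5.969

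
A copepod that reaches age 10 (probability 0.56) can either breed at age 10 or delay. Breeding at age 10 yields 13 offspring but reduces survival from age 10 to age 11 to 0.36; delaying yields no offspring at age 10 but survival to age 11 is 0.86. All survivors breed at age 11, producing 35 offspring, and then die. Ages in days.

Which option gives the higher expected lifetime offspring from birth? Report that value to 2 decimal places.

breed at age 10: R₀ = 0.56 × (13 + 0.36 × 35) = 0.56 × 25.6000 = 14.3360
delay to age 11: R₀ = 0.56 × (0.86 × 35) = 0.56 × 30.1000 = 16.8560
Higher: delay to age 11 (16.8560).

16.86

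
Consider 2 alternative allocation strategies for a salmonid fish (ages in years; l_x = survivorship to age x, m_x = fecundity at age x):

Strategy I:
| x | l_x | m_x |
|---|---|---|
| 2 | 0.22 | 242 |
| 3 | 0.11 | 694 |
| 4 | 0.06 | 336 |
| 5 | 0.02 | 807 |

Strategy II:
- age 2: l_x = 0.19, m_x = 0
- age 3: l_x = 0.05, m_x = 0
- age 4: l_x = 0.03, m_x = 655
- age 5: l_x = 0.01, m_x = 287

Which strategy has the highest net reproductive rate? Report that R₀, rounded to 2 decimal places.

165.88

Strategy I: R₀ = 0.22×242 + 0.11×694 + 0.06×336 + 0.02×807 = 165.8800
Strategy II: R₀ = 0.19×0 + 0.05×0 + 0.03×655 + 0.01×287 = 22.5200
Highest R₀: strategy I with 165.8800.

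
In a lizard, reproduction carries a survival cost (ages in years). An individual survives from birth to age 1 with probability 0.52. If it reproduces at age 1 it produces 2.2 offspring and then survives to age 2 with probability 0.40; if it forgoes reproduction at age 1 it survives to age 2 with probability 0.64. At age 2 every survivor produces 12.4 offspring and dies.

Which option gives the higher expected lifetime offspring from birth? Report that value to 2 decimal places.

breed at age 1: R₀ = 0.52 × (2.2 + 0.40 × 12.4) = 0.52 × 7.1600 = 3.7232
delay to age 2: R₀ = 0.52 × (0.64 × 12.4) = 0.52 × 7.9360 = 4.1267
Higher: delay to age 2 (4.1267).

4.13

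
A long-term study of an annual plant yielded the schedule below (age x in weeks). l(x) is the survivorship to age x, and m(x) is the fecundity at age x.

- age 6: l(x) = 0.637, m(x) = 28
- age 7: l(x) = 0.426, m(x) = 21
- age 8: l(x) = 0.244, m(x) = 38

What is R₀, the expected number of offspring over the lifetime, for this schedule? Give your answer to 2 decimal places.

36.05

R₀ = Σ l(x) m(x):
  age 6: 0.637 × 28 = 17.8360
  age 7: 0.426 × 21 = 8.9460
  age 8: 0.244 × 38 = 9.2720
R₀ = 17.8360 + 8.9460 + 9.2720 = 36.0540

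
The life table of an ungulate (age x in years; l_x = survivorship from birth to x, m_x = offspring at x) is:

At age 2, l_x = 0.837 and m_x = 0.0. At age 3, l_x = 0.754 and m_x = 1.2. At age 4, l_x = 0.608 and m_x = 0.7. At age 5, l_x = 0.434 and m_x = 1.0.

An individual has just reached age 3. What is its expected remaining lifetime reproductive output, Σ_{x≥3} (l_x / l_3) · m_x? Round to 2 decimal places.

2.34

l_3 = 0.754. Conditional survival from age 3 to x is l_x / l_3.
  x=3: (0.754/0.754) × 1.2 = 1.2000
  x=4: (0.608/0.754) × 0.7 = 0.5645
  x=5: (0.434/0.754) × 1.0 = 0.5756
Sum = 1.2000 + 0.5645 + 0.5756 = 2.3401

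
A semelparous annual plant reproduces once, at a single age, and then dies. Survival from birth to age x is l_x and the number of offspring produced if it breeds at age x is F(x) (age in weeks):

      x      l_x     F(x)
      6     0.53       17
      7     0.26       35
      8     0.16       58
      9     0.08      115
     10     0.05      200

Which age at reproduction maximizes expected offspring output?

Expected offspring if breeding at age x = l_x × F(x):
  age 6: 0.53 × 17 = 9.010
  age 7: 0.26 × 35 = 9.100
  age 8: 0.16 × 58 = 9.280
  age 9: 0.08 × 115 = 9.200
  age 10: 0.05 × 200 = 10.000
Maximum at age 10 (10.000).

10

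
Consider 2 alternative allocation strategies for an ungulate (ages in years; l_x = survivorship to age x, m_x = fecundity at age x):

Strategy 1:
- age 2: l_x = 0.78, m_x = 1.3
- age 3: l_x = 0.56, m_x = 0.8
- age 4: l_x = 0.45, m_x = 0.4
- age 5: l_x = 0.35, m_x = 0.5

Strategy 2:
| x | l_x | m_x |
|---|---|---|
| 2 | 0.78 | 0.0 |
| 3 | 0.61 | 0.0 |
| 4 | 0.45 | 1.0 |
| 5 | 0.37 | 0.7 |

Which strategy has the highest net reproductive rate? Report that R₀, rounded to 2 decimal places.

Strategy 1: R₀ = 0.78×1.3 + 0.56×0.8 + 0.45×0.4 + 0.35×0.5 = 1.8170
Strategy 2: R₀ = 0.78×0.0 + 0.61×0.0 + 0.45×1.0 + 0.37×0.7 = 0.7090
Highest R₀: strategy 1 with 1.8170.

1.82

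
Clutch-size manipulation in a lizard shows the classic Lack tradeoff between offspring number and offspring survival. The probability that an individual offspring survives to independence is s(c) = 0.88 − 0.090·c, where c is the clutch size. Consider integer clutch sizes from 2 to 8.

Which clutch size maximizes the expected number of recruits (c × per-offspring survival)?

Expected recruits = c × s(c):
  c=2: 2 × 0.700 = 1.400
  c=3: 3 × 0.610 = 1.830
  c=4: 4 × 0.520 = 2.080
  c=5: 5 × 0.430 = 2.150
  c=6: 6 × 0.340 = 2.040
  c=7: 7 × 0.250 = 1.750
  c=8: 8 × 0.160 = 1.280
Maximum at c = 5 (2.150 recruits).

5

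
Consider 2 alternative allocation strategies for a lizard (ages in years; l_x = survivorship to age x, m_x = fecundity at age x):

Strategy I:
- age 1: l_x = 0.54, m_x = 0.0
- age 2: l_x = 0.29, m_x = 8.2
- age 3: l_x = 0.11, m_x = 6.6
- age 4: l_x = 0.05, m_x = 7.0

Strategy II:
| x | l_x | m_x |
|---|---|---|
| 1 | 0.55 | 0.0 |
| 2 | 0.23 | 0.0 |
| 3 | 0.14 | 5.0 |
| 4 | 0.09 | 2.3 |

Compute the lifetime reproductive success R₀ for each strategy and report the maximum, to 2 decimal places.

Strategy I: R₀ = 0.54×0.0 + 0.29×8.2 + 0.11×6.6 + 0.05×7.0 = 3.4540
Strategy II: R₀ = 0.55×0.0 + 0.23×0.0 + 0.14×5.0 + 0.09×2.3 = 0.9070
Highest R₀: strategy I with 3.4540.

3.45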